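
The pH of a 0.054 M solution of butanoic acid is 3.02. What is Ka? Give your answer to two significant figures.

[H+] = 10^(-3.02) = 9.55 × 10^-4 M
At equilibrium [HA] = 0.054 − 9.55 × 10^-4 = 5.30 × 10^-2 M
Ka = [H+][A-]/[HA] = (9.55 × 10^-4)² / 5.30 × 10^-2 = 1.7 × 10^-5

Ka = 1.7 × 10^-5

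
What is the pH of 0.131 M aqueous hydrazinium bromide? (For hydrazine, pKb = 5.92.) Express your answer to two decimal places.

pH = 4.48

N2H5+ is the conjugate acid of the weak base N2H4.
Kb = 10^(−5.92) = 1.20 × 10^-6
Ka = Kw/Kb = 1.0×10^-14 / 1.20 × 10^-6 = 8.33 × 10^-9
From the ICE table, Ka = x²/(0.131 − x) = 8.33 × 10^-9.
Assume x ≪ 0.131: x ≈ √(8.33 × 10^-9 × 0.131) = 3.30 × 10^-5 M
pH = −log[H+] = −log(3.30 × 10^-5) = 4.48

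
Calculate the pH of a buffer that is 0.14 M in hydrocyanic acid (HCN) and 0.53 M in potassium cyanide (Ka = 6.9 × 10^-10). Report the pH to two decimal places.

pKa = −log(6.9 × 10^-10) = 9.161
pH = pKa + log([A⁻]/[HA]) = 9.161 + log(0.53/0.14)
pH = 9.161 + (+0.578) = 9.74

pH = 9.74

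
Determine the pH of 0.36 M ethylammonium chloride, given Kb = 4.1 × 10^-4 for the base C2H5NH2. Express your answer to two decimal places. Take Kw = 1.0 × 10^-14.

C2H5NH3+ is the conjugate acid of the weak base C2H5NH2.
Ka = Kw/Kb = 1.0×10^-14 / 4.1 × 10^-4 = 2.44 × 10^-11
Let x = [H+] at equilibrium. Ka = x²/(0.36 − x).
Assume x ≪ 0.36: x ≈ √(2.44 × 10^-11 × 0.36) = 2.96 × 10^-6 M
(x/C₀ = 0.00082% < 5%, so the approximation holds.)
pH = −log(2.96 × 10^-6) = 5.53

pH = 5.53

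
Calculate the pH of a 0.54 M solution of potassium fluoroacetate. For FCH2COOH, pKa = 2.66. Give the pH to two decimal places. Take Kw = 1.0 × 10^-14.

FCH2COO- is the conjugate base of the weak acid FCH2COOH.
Ka = 10^(−2.66) = 2.19 × 10^-3
Kb = Kw/Ka = 1.0×10^-14 / 2.19 × 10^-3 = 4.57 × 10^-12
Kb = x²/(0.54 − x) = 4.57 × 10^-12
Neglecting x in the denominator: x = √(4.57 × 10^-12 × 0.54) = 1.57 × 10^-6 M
pOH = −log(1.57 × 10^-6) = 5.80; pH = 14.00 − 5.80 = 8.20

pH = 8.20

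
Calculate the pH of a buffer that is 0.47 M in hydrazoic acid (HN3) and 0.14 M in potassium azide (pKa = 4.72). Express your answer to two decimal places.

pH = 4.19

pH = pKa + log([A⁻]/[HA]) = 4.72 + log(0.14/0.47)
pH = 4.72 + (-0.526) = 4.19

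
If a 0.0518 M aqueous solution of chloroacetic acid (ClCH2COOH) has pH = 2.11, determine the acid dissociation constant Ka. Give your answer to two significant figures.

Ka = 1.4 × 10^-3

[H+] = 10^(-2.11) = 7.76 × 10^-3 M
At equilibrium [HA] = 0.0518 − 7.76 × 10^-3 = 4.40 × 10^-2 M
Ka = [H+][A-]/[HA] = (7.76 × 10^-3)² / 4.40 × 10^-2 = 1.4 × 10^-3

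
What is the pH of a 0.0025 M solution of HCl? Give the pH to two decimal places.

pH = 2.60

HCl is a strong acid and dissociates completely, so [H+] = 0.0025 M.
pH = -log(0.0025) = 2.60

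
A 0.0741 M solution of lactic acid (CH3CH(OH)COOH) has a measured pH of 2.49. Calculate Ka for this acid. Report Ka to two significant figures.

[H+] = 10^(-2.49) = 3.24 × 10^-3 M
At equilibrium [HA] = 0.0741 − 3.24 × 10^-3 = 7.09 × 10^-2 M
Ka = [H+][A-]/[HA] = (3.24 × 10^-3)² / 7.09 × 10^-2 = 1.5 × 10^-4

Ka = 1.5 × 10^-4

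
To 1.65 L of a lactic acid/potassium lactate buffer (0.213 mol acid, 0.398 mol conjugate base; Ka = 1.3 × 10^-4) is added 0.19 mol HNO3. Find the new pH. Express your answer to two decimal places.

pH = 3.60

Added H+ converts CH3CH(OH)COO- to CH3CH(OH)COOH: CH3CH(OH)COOH → 0.403 mol, CH3CH(OH)COO- → 0.208 mol.
pKa = −log(1.3 × 10^-4) = 3.886
pH = pKa + log([A⁻]/[HA]) = 3.886 + log(0.208/0.403) = 3.886 -0.287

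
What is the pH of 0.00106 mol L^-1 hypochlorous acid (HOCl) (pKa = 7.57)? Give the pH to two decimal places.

pH = 5.27

HOCl ⇌ OCl- + H+
Ka = 10^(−7.57) = 2.69 × 10^-8
From the ICE table, Ka = [H+]²/(0.00106 − [H+]) = 2.69 × 10^-8.
Neglecting [H+] in the denominator: [H+] = √(2.69 × 10^-8 × 0.00106) = 5.34 × 10^-6 M
([H+]/C₀ = 0.5% < 5%, so the approximation holds.)
pH = −log(5.34 × 10^-6) = 5.27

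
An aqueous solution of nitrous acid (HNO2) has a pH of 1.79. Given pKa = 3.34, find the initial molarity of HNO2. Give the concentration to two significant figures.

C₀ = 5.9 × 10^-1 M

[H+] = 10^(-1.79) = 1.62 × 10^-2 M = x
Ka = 10^(−3.34) = 4.57 × 10^-4
Ka = x²/(C₀ − x) ⇒ C₀ = x + x²/Ka
C₀ = 1.62 × 10^-2 + (1.62 × 10^-2)²/(4.57 × 10^-4) = 5.90 × 10^-1 M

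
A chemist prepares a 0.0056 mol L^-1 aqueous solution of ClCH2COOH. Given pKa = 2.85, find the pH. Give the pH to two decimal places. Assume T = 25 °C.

ClCH2COOH ⇌ ClCH2COO- + H+
Ka = 10^(−2.85) = 1.41 × 10^-3
Ka = [H+]²/(0.0056 − [H+]) = 1.41 × 10^-3
[H+] is not negligible relative to C₀; solve [H+]² + 0.00141·[H+] − 7.9e-06 = 0.
[H+] = [−0.00141 + √(0.00141² + 3.16e-05)]/2 = 2.19 × 10^-3 M
pH = −log(2.19 × 10^-3) = 2.66

pH = 2.66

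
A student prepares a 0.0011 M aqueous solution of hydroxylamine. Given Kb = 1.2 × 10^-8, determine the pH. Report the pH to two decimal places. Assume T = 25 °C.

pH = 8.56

NH2OH + H2O ⇌ NH3OH+ + OH-
From the ICE table, Kb = [OH-]²/(0.0011 − [OH-]) = 1.2 × 10^-8.
Assume [OH-] ≪ 0.0011: [OH-] ≈ √(1.2 × 10^-8 × 0.0011) = 3.63 × 10^-6 M
pOH = −log(3.63 × 10^-6) = 5.44; pH = 14.00 − 5.44 = 8.56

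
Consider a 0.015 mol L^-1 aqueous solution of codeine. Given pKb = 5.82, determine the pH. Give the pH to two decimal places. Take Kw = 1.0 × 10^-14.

pH = 10.18

C18H21NO3 + H2O ⇌ C18H22NO3+ + OH-
Kb = 10^(−5.82) = 1.51 × 10^-6
Let x = [OH-] at equilibrium. Kb = x²/(0.015 − x).
Assume x ≪ 0.015: x ≈ √(1.51 × 10^-6 × 0.015) = 1.50 × 10^-4 M
Check: 1% ionized — well under 5%, approximation valid.
pOH = −log(1.50 × 10^-4) = 3.82; pH = 14.00 − 3.82 = 10.18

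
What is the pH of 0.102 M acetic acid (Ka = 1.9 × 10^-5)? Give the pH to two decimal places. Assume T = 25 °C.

pH = 2.86

CH3COOH ⇌ CH3COO- + H+
Ka = [H+]²/(0.102 − [H+]) = 1.9 × 10^-5
Neglecting [H+] in the denominator: [H+] = √(1.9 × 10^-5 × 0.102) = 1.39 × 10^-3 M
pH = −log(1.39 × 10^-3) = 2.86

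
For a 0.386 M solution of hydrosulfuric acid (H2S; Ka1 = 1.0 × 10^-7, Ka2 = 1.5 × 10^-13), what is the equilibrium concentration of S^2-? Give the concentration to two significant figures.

1.5 × 10^-13 M

First ionization gives [H+] ≈ [HS-] = 1.96 × 10^-4 M.
Second step: Ka2 = [H+][S^2-]/[HS-] ≈ [S^2-] (since [H+] ≈ [HS-]).
So [S^2-] ≈ Ka2.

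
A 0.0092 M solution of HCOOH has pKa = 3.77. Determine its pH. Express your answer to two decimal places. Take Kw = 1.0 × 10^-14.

pH = 2.93

HCOOH ⇌ HCOO- + H+
Ka = 10^(−3.77) = 1.70 × 10^-4
From the ICE table, Ka = [H+]²/(0.0092 − [H+]) = 1.70 × 10^-4.
[H+] is not negligible relative to C₀; solve [H+]² + 0.00017·[H+] − 1.56e-06 = 0.
[H+] = [−0.00017 + √(0.00017² + 6.26e-06)]/2 = 1.17 × 10^-3 M
pH = −log[H+] = −log(1.17 × 10^-3) = 2.93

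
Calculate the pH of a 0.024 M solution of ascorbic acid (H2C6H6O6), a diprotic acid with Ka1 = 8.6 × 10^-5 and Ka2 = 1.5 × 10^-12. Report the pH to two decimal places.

Since Ka1 ≫ Ka2, the first ionization dominates [H+].
Ka1 = x²/(0.024 − x) = 8.6 × 10^-5
Solving the quadratic: x = (−Ka1 + √(Ka1² + 4·Ka1·C₀))/2 = 1.39 × 10^-3 M
pH = −log(1.39 × 10^-3) = 2.86

pH = 2.86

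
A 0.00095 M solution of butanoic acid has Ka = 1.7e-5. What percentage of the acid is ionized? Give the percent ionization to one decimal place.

12.5%

CH3(CH2)2COOH ⇌ CH3(CH2)2COO- + H+; let x = [H+] at equilibrium.
Solve x² + 1.7e-05x − 1.61e-08 = 0 → x = 1.19 × 10^-4 M
% ionization = x/C₀ × 100% = 1.19 × 10^-4/0.00095 × 100% = 12.5%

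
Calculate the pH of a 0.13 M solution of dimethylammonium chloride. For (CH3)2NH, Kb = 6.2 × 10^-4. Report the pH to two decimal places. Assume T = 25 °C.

pH = 5.84

(CH3)2NH2+ is the conjugate acid of the weak base (CH3)2NH.
Ka = Kw/Kb = 1.0×10^-14 / 6.2 × 10^-4 = 1.61 × 10^-11
Ka = x²/(0.13 − x) = 1.61 × 10^-11
Neglecting x in the denominator: x = √(1.61 × 10^-11 × 0.13) = 1.45 × 10^-6 M
pH = −log(1.45 × 10^-6) = 5.84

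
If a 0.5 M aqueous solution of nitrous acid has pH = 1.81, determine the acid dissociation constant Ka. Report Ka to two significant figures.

Ka = 5.0 × 10^-4

[H+] = 10^(-1.81) = 1.55 × 10^-2 M
At equilibrium [HA] = 0.5 − 1.55 × 10^-2 = 4.84 × 10^-1 M
Ka = [H+][A-]/[HA] = (1.55 × 10^-2)² / 4.84 × 10^-1 = 5.0 × 10^-4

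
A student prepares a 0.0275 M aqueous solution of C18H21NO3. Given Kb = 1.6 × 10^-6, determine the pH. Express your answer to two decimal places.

C18H21NO3 + H2O ⇌ C18H22NO3+ + OH-
From the ICE table, Kb = x²/(0.0275 − x) = 1.6 × 10^-6.
Since Kb ≪ C₀, x ≈ √(Kb·C₀) = 2.10 × 10^-4 M.
pOH = −log(2.10 × 10^-4) = 3.68; pH = 14.00 − 3.68 = 10.32

pH = 10.32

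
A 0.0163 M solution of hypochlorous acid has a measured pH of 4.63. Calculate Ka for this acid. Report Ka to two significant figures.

[H+] = 10^(-4.63) = 2.34 × 10^-5 M
At equilibrium [HA] = 0.0163 − 2.34 × 10^-5 = 1.63 × 10^-2 M
Ka = [H+][A-]/[HA] = (2.34 × 10^-5)² / 1.63 × 10^-2 = 3.4 × 10^-8

Ka = 3.4 × 10^-8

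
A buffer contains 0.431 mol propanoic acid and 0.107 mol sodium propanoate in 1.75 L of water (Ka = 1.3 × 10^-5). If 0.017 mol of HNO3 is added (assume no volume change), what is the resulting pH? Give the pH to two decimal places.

pH = 4.19

Added H+ converts CH3CH2COO- to CH3CH2COOH: CH3CH2COOH → 0.448 mol, CH3CH2COO- → 0.09 mol.
pKa = −log(1.3 × 10^-5) = 4.886
Henderson–Hasselbalch with mole ratio 0.09/0.448: pH = 4.886 + (-0.697)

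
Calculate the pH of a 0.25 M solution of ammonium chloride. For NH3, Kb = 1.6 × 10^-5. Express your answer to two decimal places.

pH = 4.90

NH4+ is the conjugate acid of the weak base NH3.
Ka = Kw/Kb = 1.0×10^-14 / 1.6 × 10^-5 = 6.25 × 10^-10
Ka = [H+]²/(0.25 − [H+]) = 6.25 × 10^-10
Neglecting [H+] in the denominator: [H+] = √(6.25 × 10^-10 × 0.25) = 1.25 × 10^-5 M
pH = −log[H+] = −log(1.25 × 10^-5) = 4.90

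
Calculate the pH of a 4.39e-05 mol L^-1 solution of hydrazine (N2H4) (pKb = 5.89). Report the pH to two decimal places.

pH = 8.84

N2H4 + H2O ⇌ N2H5+ + OH-
Kb = 10^(−5.89) = 1.29 × 10^-6
Kb = x²/(4.39e-05 − x) = 1.29 × 10^-6
x is not negligible relative to C₀; solve x² + 1.29e-06·x − 5.66e-11 = 0.
x = [−1.29e-06 + √(1.29e-06² + 2.27e-10)]/2 = 6.91 × 10^-6 M
pOH = 5.16, so pH = 14.00 − pOH = 8.84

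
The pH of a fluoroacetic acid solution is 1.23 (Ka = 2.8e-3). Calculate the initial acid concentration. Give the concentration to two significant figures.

C₀ = 1.3 M

[H+] = 10^(-1.23) = 5.89 × 10^-2 M = x
Ka = x²/(C₀ − x) ⇒ C₀ = x + x²/Ka
C₀ = 5.89 × 10^-2 + (5.89 × 10^-2)²/(2.8 × 10^-3) = 1.30 M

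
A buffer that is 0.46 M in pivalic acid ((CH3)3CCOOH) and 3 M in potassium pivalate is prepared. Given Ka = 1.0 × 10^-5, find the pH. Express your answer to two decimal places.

pH = 5.81

pKa = −log(1.0 × 10^-5) = 5.000
Henderson–Hasselbalch: pH = pKa + log([(CH3)3CCOO-]/[(CH3)3CCOOH]) = 5.000 + log(3/0.46)
pH = 5.000 + (+0.814) = 5.81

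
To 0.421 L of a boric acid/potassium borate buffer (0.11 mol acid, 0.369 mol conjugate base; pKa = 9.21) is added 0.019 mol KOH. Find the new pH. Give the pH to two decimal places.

OH- converts B(OH)3 to B(OH)4-: B(OH)3 → 0.091 mol, B(OH)4- → 0.388 mol.
Henderson–Hasselbalch with mole ratio 0.388/0.091: pH = 9.21 + (+0.630)

pH = 9.84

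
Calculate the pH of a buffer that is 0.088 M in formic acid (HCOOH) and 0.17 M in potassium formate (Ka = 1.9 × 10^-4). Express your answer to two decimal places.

pH = 4.01

pKa = −log(1.9 × 10^-4) = 3.721
Henderson–Hasselbalch: pH = pKa + log([HCOO-]/[HCOOH]) = 3.721 + log(0.17/0.088)
pH = 3.721 + (+0.286) = 4.01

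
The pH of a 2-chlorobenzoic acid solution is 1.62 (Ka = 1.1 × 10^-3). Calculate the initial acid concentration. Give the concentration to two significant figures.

C₀ = 5.5 × 10^-1 M

[H+] = 10^(-1.62) = 2.40 × 10^-2 M = x
Ka = x²/(C₀ − x) ⇒ C₀ = x + x²/Ka
C₀ = 2.40 × 10^-2 + (2.40 × 10^-2)²/(1.1 × 10^-3) = 5.48 × 10^-1 M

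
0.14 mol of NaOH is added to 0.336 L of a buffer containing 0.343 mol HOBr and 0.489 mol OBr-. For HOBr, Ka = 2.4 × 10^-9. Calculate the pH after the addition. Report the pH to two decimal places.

OH- converts HOBr to OBr-: HOBr → 0.203 mol, OBr- → 0.629 mol.
pKa = −log(2.4 × 10^-9) = 8.620
pH = pKa + log(n_OBr-/n_HOBr) = 8.620 + log(0.629/0.203) = 8.620 + (+0.491)

pH = 9.11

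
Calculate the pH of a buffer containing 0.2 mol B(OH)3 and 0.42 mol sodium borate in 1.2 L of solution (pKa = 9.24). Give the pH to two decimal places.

pH = 9.56

pH = pKa + log([A⁻]/[HA]) = 9.24 + log(0.42/0.2)
pH = 9.24 + (+0.322) = 9.56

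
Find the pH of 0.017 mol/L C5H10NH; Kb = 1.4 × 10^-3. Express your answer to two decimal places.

C5H10NH + H2O ⇌ C5H10NH2+ + OH-
Kb = x²/(0.017 − x) = 1.4 × 10^-3
The 5% rule fails; solving x² + Kb·x − Kb·C₀ = 0 exactly:
x = [−0.0014 + √(0.0014² + 9.52e-05)]/2 = 4.23 × 10^-3 M
pOH = −log(4.23 × 10^-3) = 2.37; pH = 14.00 − 2.37 = 11.63

pH = 11.63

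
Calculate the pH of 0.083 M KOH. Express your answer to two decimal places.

KOH is a strong base; [OH-] = 0.083 M.
pOH = -log(0.083) = 1.08
pH = 14.00 - 1.08 = 12.92

pH = 12.92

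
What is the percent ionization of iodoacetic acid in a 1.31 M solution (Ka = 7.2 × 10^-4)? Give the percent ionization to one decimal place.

ICH2COOH ⇌ ICH2COO- + H+; let x = [H+] at equilibrium.
x ≈ √(Ka·C₀) = √(7.2 × 10^-4 × 1.31) = 3.07 × 10^-2 M
% ionization = x/C₀ × 100% = 3.07 × 10^-2/1.31 × 100% = 2.3%

2.3%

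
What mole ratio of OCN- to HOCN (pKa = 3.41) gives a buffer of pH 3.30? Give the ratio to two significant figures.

pH = pKa + log(r) ⇒ log(r) = 3.30 − 3.41 = -0.11
r = [OCN-]/[HOCN] = 10^(-0.11) = 0.776

ratio = 0.78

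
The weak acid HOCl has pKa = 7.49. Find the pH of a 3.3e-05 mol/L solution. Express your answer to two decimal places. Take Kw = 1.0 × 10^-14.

HOCl ⇌ OCl- + H+
Ka = 10^(−7.49) = 3.24 × 10^-8
From the ICE table, Ka = [H+]²/(3.3e-05 − [H+]) = 3.24 × 10^-8.
Since Ka ≪ C₀, [H+] ≈ √(Ka·C₀) = 1.03 × 10^-6 M.
pH = −log(1.03 × 10^-6) = 5.99

pH = 5.99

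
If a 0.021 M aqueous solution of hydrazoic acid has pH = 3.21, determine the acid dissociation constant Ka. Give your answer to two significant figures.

Ka = 1.9 × 10^-5

[H+] = 10^(-3.21) = 6.17 × 10^-4 M
At equilibrium [HA] = 0.021 − 6.17 × 10^-4 = 2.04 × 10^-2 M
Ka = [H+][A-]/[HA] = (6.17 × 10^-4)² / 2.04 × 10^-2 = 1.9 × 10^-5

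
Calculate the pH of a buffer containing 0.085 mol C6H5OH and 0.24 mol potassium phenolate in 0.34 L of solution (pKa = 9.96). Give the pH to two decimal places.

pH = 10.41

Henderson–Hasselbalch: pH = pKa + log([C6H5O-]/[C6H5OH]) = 9.96 + log(0.24/0.085)
pH = 9.96 + (+0.451) = 10.41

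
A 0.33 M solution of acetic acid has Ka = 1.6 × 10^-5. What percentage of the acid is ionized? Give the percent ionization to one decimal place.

0.7%

CH3COOH ⇌ CH3COO- + H+; let x = [H+] at equilibrium.
x ≈ √(Ka·C₀) = √(1.6 × 10^-5 × 0.33) = 2.30 × 10^-3 M
Fraction ionized = 2.30 × 10^-3 / 0.33 = 0.0070 → 0.7%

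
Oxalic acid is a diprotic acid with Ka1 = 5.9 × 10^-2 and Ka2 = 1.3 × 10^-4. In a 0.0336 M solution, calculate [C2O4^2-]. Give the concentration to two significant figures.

First ionization gives [H+] ≈ [HC2O4-] = 2.39 × 10^-2 M.
Second step: Ka2 = [H+][C2O4^2-]/[HC2O4-] ≈ [C2O4^2-] (since [H+] ≈ [HC2O4-]).
So [C2O4^2-] ≈ Ka2.

1.3 × 10^-4 M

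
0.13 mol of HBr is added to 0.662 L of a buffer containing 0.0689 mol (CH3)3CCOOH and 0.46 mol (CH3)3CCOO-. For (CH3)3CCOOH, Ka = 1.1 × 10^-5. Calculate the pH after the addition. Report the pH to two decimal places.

Added H+ converts (CH3)3CCOO- to (CH3)3CCOOH: (CH3)3CCOOH → 0.199 mol, (CH3)3CCOO- → 0.33 mol.
pKa = −log(1.1 × 10^-5) = 4.959
Henderson–Hasselbalch with mole ratio 0.33/0.199: pH = 4.959 + (+0.220)

pH = 5.18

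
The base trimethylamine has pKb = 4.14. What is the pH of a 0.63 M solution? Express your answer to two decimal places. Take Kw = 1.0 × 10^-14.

pH = 11.83

(CH3)3N + H2O ⇌ (CH3)3NH+ + OH-
Kb = 10^(−4.14) = 7.24 × 10^-5
Let x = [OH-] at equilibrium. Kb = x²/(0.63 − x).
Since Kb ≪ C₀, x ≈ √(Kb·C₀) = 6.75 × 10^-3 M.
(x/C₀ = 1.1% < 5%, so the approximation holds.)
pOH = −log(6.75 × 10^-3) = 2.17; pH = 14.00 − 2.17 = 11.83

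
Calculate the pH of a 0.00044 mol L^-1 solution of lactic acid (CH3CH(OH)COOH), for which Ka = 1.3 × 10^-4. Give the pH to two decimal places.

CH3CH(OH)COOH ⇌ CH3CH(OH)COO- + H+
Ka = x²/(0.00044 − x) = 1.3 × 10^-4
x is not negligible relative to C₀; solve x² + 0.00013·x − 5.72e-08 = 0.
x = (−Ka + √(Ka² + 4·Ka·C₀))/2 = 1.83 × 10^-4 M
pH = −log[H+] = −log(1.83 × 10^-4) = 3.74

pH = 3.74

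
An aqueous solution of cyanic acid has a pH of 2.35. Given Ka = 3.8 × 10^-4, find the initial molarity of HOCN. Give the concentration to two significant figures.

[H+] = 10^(-2.35) = 4.47 × 10^-3 M = x
Ka = x²/(C₀ − x) ⇒ C₀ = x + x²/Ka
C₀ = 4.47 × 10^-3 + (4.47 × 10^-3)²/(3.8 × 10^-4) = 5.71 × 10^-2 M

C₀ = 5.7 × 10^-2 M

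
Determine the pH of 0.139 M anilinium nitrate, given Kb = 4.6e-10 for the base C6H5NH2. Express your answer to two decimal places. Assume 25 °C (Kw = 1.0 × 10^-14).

C6H5NH3+ is the conjugate acid of the weak base C6H5NH2.
Ka = Kw/Kb = 1.0×10^-14 / 4.6 × 10^-10 = 2.17 × 10^-5
Let x = [H+] at equilibrium. Ka = x²/(0.139 − x).
Assume x ≪ 0.139: x ≈ √(2.17 × 10^-5 × 0.139) = 1.74 × 10^-3 M
pH = −log[H+] = −log(1.74 × 10^-3) = 2.76

pH = 2.76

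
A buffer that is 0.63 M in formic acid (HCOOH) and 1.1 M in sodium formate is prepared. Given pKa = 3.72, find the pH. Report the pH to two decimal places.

Using pH = pKa + log([base]/[acid]) with [base]/[acid] = 1.1/0.63:
pH = 3.72 + (+0.242) = 3.96

pH = 3.96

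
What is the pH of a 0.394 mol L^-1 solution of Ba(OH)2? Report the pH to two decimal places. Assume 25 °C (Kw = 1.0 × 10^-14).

Ba(OH)2 is a strong base (each formula unit releases 2 OH-); [OH-] = 0.788 M.
pOH = -log(0.788) = 0.10
pH = 14.00 - 0.10 = 13.90

pH = 13.90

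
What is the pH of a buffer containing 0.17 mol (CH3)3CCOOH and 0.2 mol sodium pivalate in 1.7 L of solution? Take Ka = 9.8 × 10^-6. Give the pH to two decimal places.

pH = 5.08

pKa = −log(9.8 × 10^-6) = 5.009
Henderson–Hasselbalch: pH = pKa + log([(CH3)3CCOO-]/[(CH3)3CCOOH]) = 5.009 + log(0.2/0.17)
pH = 5.009 + (+0.071) = 5.08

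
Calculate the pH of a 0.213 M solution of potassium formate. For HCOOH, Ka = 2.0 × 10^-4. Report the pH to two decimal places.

HCOO- is the conjugate base of the weak acid HCOOH.
Kb = Kw/Ka = 1.0×10^-14 / 2.0 × 10^-4 = 5.00 × 10^-11
From the ICE table, Kb = [OH-]²/(0.213 − [OH-]) = 5.00 × 10^-11.
Assume [OH-] ≪ 0.213: [OH-] ≈ √(5.00 × 10^-11 × 0.213) = 3.26 × 10^-6 M
pOH = −log(3.26 × 10^-6) = 5.49; pH = 14.00 − 5.49 = 8.51

pH = 8.51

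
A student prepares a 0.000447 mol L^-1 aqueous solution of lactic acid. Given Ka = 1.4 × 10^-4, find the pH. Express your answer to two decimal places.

pH = 3.72

CH3CH(OH)COOH ⇌ CH3CH(OH)COO- + H+
Ka = x²/(0.000447 − x) = 1.4 × 10^-4
The 5% rule fails; solving x² + Ka·x − Ka·C₀ = 0 exactly:
x = (−Ka + √(Ka² + 4·Ka·C₀))/2 = 1.90 × 10^-4 M
pH = −log[H+] = −log(1.90 × 10^-4) = 3.72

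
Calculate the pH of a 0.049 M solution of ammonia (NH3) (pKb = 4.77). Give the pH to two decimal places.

pH = 10.96

NH3 + H2O ⇌ NH4+ + OH-
Kb = 10^(−4.77) = 1.70 × 10^-5
Kb = x²/(0.049 − x) = 1.70 × 10^-5
Neglecting x in the denominator: x = √(1.70 × 10^-5 × 0.049) = 9.13 × 10^-4 M
pOH = 3.04, so pH = 14.00 − pOH = 10.96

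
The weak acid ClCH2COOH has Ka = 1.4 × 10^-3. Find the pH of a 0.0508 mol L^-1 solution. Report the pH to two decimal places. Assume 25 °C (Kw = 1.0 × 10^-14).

pH = 2.11

ClCH2COOH ⇌ ClCH2COO- + H+
From the ICE table, Ka = [H+]²/(0.0508 − [H+]) = 1.4 × 10^-3.
[H+] is not negligible relative to C₀; solve [H+]² + 0.0014·[H+] − 7.11e-05 = 0.
[H+] = (−Ka + √(Ka² + 4·Ka·C₀))/2 = 7.76 × 10^-3 M
pH = −log[H+] = −log(7.76 × 10^-3) = 2.11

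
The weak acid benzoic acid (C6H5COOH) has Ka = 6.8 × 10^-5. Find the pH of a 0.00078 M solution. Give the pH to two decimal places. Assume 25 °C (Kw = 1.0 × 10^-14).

pH = 3.70

C6H5COOH ⇌ C6H5COO- + H+
Ka = [H+]²/(0.00078 − [H+]) = 6.8 × 10^-5
Here C₀/Ka ≈ 11.5, so the small-[H+] approximation fails. Use the quadratic:
[H+] = [−6.8e-05 + √(6.8e-05² + 2.12e-07)]/2 = 1.99 × 10^-4 M
pH = −log[H+] = −log(1.99 × 10^-4) = 3.70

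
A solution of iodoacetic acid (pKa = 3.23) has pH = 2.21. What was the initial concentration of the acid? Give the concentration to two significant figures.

[H+] = 10^(-2.21) = 6.17 × 10^-3 M = x
Ka = 10^(−3.23) = 5.89 × 10^-4
Ka = x²/(C₀ − x) ⇒ C₀ = x + x²/Ka
C₀ = 6.17 × 10^-3 + (6.17 × 10^-3)²/(5.89 × 10^-4) = 7.08 × 10^-2 M

C₀ = 7.1 × 10^-2 M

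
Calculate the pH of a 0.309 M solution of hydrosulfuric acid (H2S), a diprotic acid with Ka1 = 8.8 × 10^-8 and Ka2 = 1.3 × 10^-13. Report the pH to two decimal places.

pH = 3.78

Ka1 ≫ Ka2, so treat the first dissociation as the only significant source of H+.
Ka1 = x²/(0.309 − x) = 8.8 × 10^-8
x ≈ √(8.8 × 10^-8 × 0.309) = 1.65 × 10^-4 M
pH = −log(1.65 × 10^-4) = 3.78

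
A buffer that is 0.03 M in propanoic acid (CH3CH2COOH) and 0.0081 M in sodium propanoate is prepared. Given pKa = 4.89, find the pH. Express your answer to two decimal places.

pH = 4.32

Henderson–Hasselbalch: pH = pKa + log([CH3CH2COO-]/[CH3CH2COOH]) = 4.89 + log(0.0081/0.03)
pH = 4.89 + (-0.569) = 4.32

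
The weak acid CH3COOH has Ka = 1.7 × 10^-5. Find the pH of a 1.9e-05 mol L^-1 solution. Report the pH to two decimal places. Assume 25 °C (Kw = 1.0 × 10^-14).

CH3COOH ⇌ CH3COO- + H+
Let x = [H+] at equilibrium. Ka = x²/(1.9e-05 − x).
Here C₀/Ka ≈ 1.12, so the small-x approximation fails. Use the quadratic:
x = [−1.7e-05 + √(1.7e-05² + 1.29e-09)]/2 = 1.14 × 10^-5 M
pH = −log[H+] = −log(1.14 × 10^-5) = 4.94

pH = 4.94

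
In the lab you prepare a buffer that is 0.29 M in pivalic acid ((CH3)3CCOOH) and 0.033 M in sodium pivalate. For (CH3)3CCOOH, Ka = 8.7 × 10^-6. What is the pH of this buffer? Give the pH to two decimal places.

pH = 4.12

pKa = −log(8.7 × 10^-6) = 5.060
Using pH = pKa + log([base]/[acid]) with [base]/[acid] = 0.033/0.29:
pH = 5.060 + (-0.944) = 4.12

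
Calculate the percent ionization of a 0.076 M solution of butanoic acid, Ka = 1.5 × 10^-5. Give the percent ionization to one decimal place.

1.4%

CH3(CH2)2COOH ⇌ CH3(CH2)2COO- + H+; let x = [H+] at equilibrium.
x ≈ √(Ka·C₀) = √(1.5 × 10^-5 × 0.076) = 1.07 × 10^-3 M
Fraction ionized = 1.07 × 10^-3 / 0.076 = 0.0141 → 1.4%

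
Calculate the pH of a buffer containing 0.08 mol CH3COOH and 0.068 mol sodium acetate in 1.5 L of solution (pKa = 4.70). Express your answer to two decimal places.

pH = 4.63

pH = pKa + log([A⁻]/[HA]) = 4.70 + log(0.068/0.08)
pH = 4.70 + (-0.071) = 4.63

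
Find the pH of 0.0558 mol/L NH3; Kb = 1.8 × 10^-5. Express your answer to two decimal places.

pH = 11.00

NH3 + H2O ⇌ NH4+ + OH-
From the ICE table, Kb = x²/(0.0558 − x) = 1.8 × 10^-5.
Assume x ≪ 0.0558: x ≈ √(1.8 × 10^-5 × 0.0558) = 1.00 × 10^-3 M
Check: 1.8% ionized — well under 5%, approximation valid.
pOH = −log(1.00 × 10^-3) = 3.00; pH = 14.00 − 3.00 = 11.00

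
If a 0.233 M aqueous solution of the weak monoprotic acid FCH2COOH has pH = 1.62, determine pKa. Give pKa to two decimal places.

pKa = 2.56

[H+] = 10^(-1.62) = 2.40 × 10^-2 M
At equilibrium [HA] = 0.233 − 2.40 × 10^-2 = 2.09 × 10^-1 M
Ka = [H+][A-]/[HA] = (2.40 × 10^-2)² / 2.09 × 10^-1 = 2.76 × 10^-3
pKa = -log(2.76 × 10^-3) = 2.56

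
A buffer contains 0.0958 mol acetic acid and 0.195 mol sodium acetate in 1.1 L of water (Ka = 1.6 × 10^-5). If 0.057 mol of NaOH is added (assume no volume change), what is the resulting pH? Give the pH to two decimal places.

pH = 5.61

After neutralization: n(CH3COOH) = 0.0388 mol, n(CH3COO-) = 0.252 mol.
pKa = −log(1.6 × 10^-5) = 4.796
pH = pKa + log([A⁻]/[HA]) = 4.796 + log(0.252/0.0388) = 4.796 +0.813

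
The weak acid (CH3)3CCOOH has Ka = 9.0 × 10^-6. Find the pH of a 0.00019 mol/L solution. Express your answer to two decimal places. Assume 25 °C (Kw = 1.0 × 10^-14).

pH = 4.43

(CH3)3CCOOH ⇌ (CH3)3CCOO- + H+
Ka = [H+]²/(0.00019 − [H+]) = 9.0 × 10^-6
[H+] is not negligible relative to C₀; solve [H+]² + 9e-06·[H+] − 1.71e-09 = 0.
[H+] = (−Ka + √(Ka² + 4·Ka·C₀))/2 = 3.71 × 10^-5 M
pH = −log(3.71 × 10^-5) = 4.43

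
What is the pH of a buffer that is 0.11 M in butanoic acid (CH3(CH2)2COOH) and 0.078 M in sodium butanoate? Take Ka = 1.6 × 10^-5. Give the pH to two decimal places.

pH = 4.65

pKa = −log(1.6 × 10^-5) = 4.796
pH = pKa + log([A⁻]/[HA]) = 4.796 + log(0.078/0.11)
pH = 4.796 + (-0.149) = 4.65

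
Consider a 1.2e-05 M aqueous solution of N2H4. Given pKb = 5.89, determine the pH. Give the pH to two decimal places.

N2H4 + H2O ⇌ N2H5+ + OH-
Kb = 10^(−5.89) = 1.29 × 10^-6
From the ICE table, Kb = [OH-]²/(1.2e-05 − [OH-]) = 1.29 × 10^-6.
[OH-] is not negligible relative to C₀; solve [OH-]² + 1.29e-06·[OH-] − 1.55e-11 = 0.
[OH-] = [−1.29e-06 + √(1.29e-06² + 6.19e-11)]/2 = 3.34 × 10^-6 M
pOH = −log(3.34 × 10^-6) = 5.48; pH = 14.00 − 5.48 = 8.52

pH = 8.52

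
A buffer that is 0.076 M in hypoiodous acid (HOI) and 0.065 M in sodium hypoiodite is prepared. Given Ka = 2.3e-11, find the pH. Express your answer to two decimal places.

pKa = −log(2.3 × 10^-11) = 10.638
Using pH = pKa + log([base]/[acid]) with [base]/[acid] = 0.065/0.076:
pH = 10.638 + (-0.068) = 10.57

pH = 10.57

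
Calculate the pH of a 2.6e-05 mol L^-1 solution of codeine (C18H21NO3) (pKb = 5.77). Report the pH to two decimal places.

pH = 8.77

C18H21NO3 + H2O ⇌ C18H22NO3+ + OH-
Kb = 10^(−5.77) = 1.70 × 10^-6
Kb = x²/(2.6e-05 − x) = 1.70 × 10^-6
The 5% rule fails; solving x² + Kb·x − Kb·C₀ = 0 exactly:
x = [−1.7e-06 + √(1.7e-06² + 1.77e-10)]/2 = 5.85 × 10^-6 M
pOH = −log(5.85 × 10^-6) = 5.23; pH = 14.00 − 5.23 = 8.77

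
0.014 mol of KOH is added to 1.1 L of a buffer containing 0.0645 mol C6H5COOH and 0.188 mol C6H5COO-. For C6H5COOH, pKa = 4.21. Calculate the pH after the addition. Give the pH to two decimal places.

OH- converts C6H5COOH to C6H5COO-: C6H5COOH → 0.0505 mol, C6H5COO- → 0.202 mol.
pH = pKa + log(n_C6H5COO-/n_C6H5COOH) = 4.21 + log(0.202/0.0505) = 4.21 + (+0.602)

pH = 4.81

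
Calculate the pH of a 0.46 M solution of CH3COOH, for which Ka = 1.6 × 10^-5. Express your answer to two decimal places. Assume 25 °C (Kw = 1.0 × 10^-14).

pH = 2.57

CH3COOH ⇌ CH3COO- + H+
Let x = [H+] at equilibrium. Ka = x²/(0.46 − x).
Assume x ≪ 0.46: x ≈ √(1.6 × 10^-5 × 0.46) = 2.71 × 10^-3 M
pH = −log(2.71 × 10^-3) = 2.57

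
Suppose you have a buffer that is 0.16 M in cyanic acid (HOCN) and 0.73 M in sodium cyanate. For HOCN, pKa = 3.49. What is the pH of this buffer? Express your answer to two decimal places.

pH = 4.15

Using pH = pKa + log([base]/[acid]) with [base]/[acid] = 0.73/0.16:
pH = 3.49 + (+0.659) = 4.15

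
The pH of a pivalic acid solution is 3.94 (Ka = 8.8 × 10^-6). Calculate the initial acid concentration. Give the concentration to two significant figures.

[H+] = 10^(-3.94) = 1.15 × 10^-4 M = x
Ka = x²/(C₀ − x) ⇒ C₀ = x + x²/Ka
C₀ = 1.15 × 10^-4 + (1.15 × 10^-4)²/(8.8 × 10^-6) = 1.62 × 10^-3 M

C₀ = 1.6 × 10^-3 M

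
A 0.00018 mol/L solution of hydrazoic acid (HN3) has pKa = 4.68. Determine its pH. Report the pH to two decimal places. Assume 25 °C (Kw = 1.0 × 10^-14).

pH = 4.29

HN3 ⇌ N3- + H+
Ka = 10^(−4.68) = 2.09 × 10^-5
Let x = [H+] at equilibrium. Ka = x²/(0.00018 − x).
The 5% rule fails; solving x² + Ka·x − Ka·C₀ = 0 exactly:
x = [−2.09e-05 + √(2.09e-05² + 1.5e-08)]/2 = 5.18 × 10^-5 M
pH = −log(5.18 × 10^-5) = 4.29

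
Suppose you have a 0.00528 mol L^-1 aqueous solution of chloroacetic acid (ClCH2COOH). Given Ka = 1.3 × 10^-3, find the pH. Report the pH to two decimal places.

ClCH2COOH ⇌ ClCH2COO- + H+
From the ICE table, Ka = [H+]²/(0.00528 − [H+]) = 1.3 × 10^-3.
[H+] is not negligible relative to C₀; solve [H+]² + 0.0013·[H+] − 6.86e-06 = 0.
[H+] = [−0.0013 + √(0.0013² + 2.75e-05)]/2 = 2.05 × 10^-3 M
pH = −log[H+] = −log(2.05 × 10^-3) = 2.69

pH = 2.69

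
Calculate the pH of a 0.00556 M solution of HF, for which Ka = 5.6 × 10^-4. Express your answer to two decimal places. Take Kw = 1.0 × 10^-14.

pH = 2.82

HF ⇌ F- + H+
From the ICE table, Ka = x²/(0.00556 − x) = 5.6 × 10^-4.
Here C₀/Ka ≈ 9.93, so the small-x approximation fails. Use the quadratic:
x = [−0.00056 + √(0.00056² + 1.25e-05)]/2 = 1.51 × 10^-3 M
pH = −log[H+] = −log(1.51 × 10^-3) = 2.82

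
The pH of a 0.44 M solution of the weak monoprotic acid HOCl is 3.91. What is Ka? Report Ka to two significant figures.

Ka = 3.4 × 10^-8

[H+] = 10^(-3.91) = 1.23 × 10^-4 M
At equilibrium [HA] = 0.44 − 1.23 × 10^-4 = 4.40 × 10^-1 M
Ka = [H+][A-]/[HA] = (1.23 × 10^-4)² / 4.40 × 10^-1 = 3.4 × 10^-8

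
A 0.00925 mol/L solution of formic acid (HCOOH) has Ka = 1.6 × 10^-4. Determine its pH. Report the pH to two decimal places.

pH = 2.94

HCOOH ⇌ HCOO- + H+
Ka = [H+]²/(0.00925 − [H+]) = 1.6 × 10^-4
[H+] is not negligible relative to C₀; solve [H+]² + 0.00016·[H+] − 1.48e-06 = 0.
[H+] = (−Ka + √(Ka² + 4·Ka·C₀))/2 = 1.14 × 10^-3 M
pH = −log(1.14 × 10^-3) = 2.94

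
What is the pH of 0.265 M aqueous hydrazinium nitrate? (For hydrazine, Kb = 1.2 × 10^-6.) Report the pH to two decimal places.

pH = 4.33

N2H5+ is the conjugate acid of the weak base N2H4.
Ka = Kw/Kb = 1.0×10^-14 / 1.2 × 10^-6 = 8.33 × 10^-9
From the ICE table, Ka = [H+]²/(0.265 − [H+]) = 8.33 × 10^-9.
Since Ka ≪ C₀, [H+] ≈ √(Ka·C₀) = 4.70 × 10^-5 M.
pH = −log[H+] = −log(4.70 × 10^-5) = 4.33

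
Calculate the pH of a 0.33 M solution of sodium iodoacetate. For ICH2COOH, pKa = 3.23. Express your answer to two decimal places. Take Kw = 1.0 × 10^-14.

ICH2COO- is the conjugate base of the weak acid ICH2COOH.
Ka = 10^(−3.23) = 5.89 × 10^-4
Kb = Kw/Ka = 1.0×10^-14 / 5.89 × 10^-4 = 1.70 × 10^-11
From the ICE table, Kb = x²/(0.33 − x) = 1.70 × 10^-11.
Neglecting x in the denominator: x = √(1.70 × 10^-11 × 0.33) = 2.37 × 10^-6 M
pOH = −log(2.37 × 10^-6) = 5.63; pH = 14.00 − 5.63 = 8.37

pH = 8.37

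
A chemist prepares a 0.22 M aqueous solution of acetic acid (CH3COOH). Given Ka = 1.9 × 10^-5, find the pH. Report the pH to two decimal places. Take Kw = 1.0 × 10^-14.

CH3COOH ⇌ CH3COO- + H+
From the ICE table, Ka = [H+]²/(0.22 − [H+]) = 1.9 × 10^-5.
Since Ka ≪ C₀, [H+] ≈ √(Ka·C₀) = 2.04 × 10^-3 M.
pH = −log(2.04 × 10^-3) = 2.69

pH = 2.69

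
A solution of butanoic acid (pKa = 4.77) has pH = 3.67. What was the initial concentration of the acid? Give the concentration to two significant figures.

C₀ = 2.9 × 10^-3 M

[H+] = 10^(-3.67) = 2.14 × 10^-4 M = x
Ka = 10^(−4.77) = 1.70 × 10^-5
Ka = x²/(C₀ − x) ⇒ C₀ = x + x²/Ka
C₀ = 2.14 × 10^-4 + (2.14 × 10^-4)²/(1.70 × 10^-5) = 2.91 × 10^-3 M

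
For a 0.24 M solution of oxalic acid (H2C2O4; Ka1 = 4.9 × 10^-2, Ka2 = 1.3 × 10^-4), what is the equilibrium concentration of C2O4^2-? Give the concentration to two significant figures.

First ionization gives [H+] ≈ [HC2O4-] = 8.67 × 10^-2 M.
Second step: Ka2 = [H+][C2O4^2-]/[HC2O4-] ≈ [C2O4^2-] (since [H+] ≈ [HC2O4-]).
So [C2O4^2-] ≈ Ka2.

1.3 × 10^-4 M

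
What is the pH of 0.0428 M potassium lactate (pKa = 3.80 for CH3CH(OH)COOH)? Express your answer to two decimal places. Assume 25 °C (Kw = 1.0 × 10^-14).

CH3CH(OH)COO- is the conjugate base of the weak acid CH3CH(OH)COOH.
Ka = 10^(−3.80) = 1.58 × 10^-4
Kb = Kw/Ka = 1.0×10^-14 / 1.58 × 10^-4 = 6.33 × 10^-11
From the ICE table, Kb = [OH-]²/(0.0428 − [OH-]) = 6.33 × 10^-11.
Assume [OH-] ≪ 0.0428: [OH-] ≈ √(6.33 × 10^-11 × 0.0428) = 1.65 × 10^-6 M
Check: 0.0038% ionized — well under 5%, approximation valid.
pOH = 5.78, so pH = 14.00 − pOH = 8.22

pH = 8.22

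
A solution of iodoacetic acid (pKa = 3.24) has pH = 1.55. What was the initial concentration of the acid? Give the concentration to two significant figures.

C₀ = 1.4 M

[H+] = 10^(-1.55) = 2.82 × 10^-2 M = x
Ka = 10^(−3.24) = 5.75 × 10^-4
Ka = x²/(C₀ − x) ⇒ C₀ = x + x²/Ka
C₀ = 2.82 × 10^-2 + (2.82 × 10^-2)²/(5.75 × 10^-4) = 1.41 M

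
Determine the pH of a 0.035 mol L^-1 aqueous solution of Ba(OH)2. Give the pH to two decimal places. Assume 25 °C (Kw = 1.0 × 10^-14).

pH = 12.85

Ba(OH)2 is a strong base (each formula unit releases 2 OH-); [OH-] = 0.07 M.
pOH = -log(0.07) = 1.15
pH = 14.00 - 1.15 = 12.85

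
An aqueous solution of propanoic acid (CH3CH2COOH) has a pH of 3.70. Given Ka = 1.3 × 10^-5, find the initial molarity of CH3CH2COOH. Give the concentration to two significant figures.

[H+] = 10^(-3.70) = 2.00 × 10^-4 M = x
Ka = x²/(C₀ − x) ⇒ C₀ = x + x²/Ka
C₀ = 2.00 × 10^-4 + (2.00 × 10^-4)²/(1.3 × 10^-5) = 3.28 × 10^-3 M

C₀ = 3.3 × 10^-3 M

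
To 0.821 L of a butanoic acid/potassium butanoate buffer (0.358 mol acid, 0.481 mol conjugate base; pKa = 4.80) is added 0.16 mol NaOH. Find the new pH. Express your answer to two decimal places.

OH- converts CH3(CH2)2COOH to CH3(CH2)2COO-: CH3(CH2)2COOH → 0.198 mol, CH3(CH2)2COO- → 0.641 mol.
pH = pKa + log([A⁻]/[HA]) = 4.80 + log(0.641/0.198) = 4.80 +0.510

pH = 5.31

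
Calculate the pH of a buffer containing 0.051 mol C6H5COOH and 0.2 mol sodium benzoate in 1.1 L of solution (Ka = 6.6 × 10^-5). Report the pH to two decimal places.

pH = 4.77

pKa = −log(6.6 × 10^-5) = 4.180
pH = pKa + log([A⁻]/[HA]) = 4.180 + log(0.2/0.051)
pH = 4.180 + (+0.593) = 4.77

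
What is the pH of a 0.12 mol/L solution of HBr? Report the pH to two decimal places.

HBr is a strong acid and dissociates completely, so [H+] = 0.12 M.
pH = -log(0.12) = 0.92

pH = 0.92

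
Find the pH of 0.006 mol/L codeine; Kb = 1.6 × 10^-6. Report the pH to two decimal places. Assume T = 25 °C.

pH = 9.99

C18H21NO3 + H2O ⇌ C18H22NO3+ + OH-
From the ICE table, Kb = [OH-]²/(0.006 − [OH-]) = 1.6 × 10^-6.
Neglecting [OH-] in the denominator: [OH-] = √(1.6 × 10^-6 × 0.006) = 9.80 × 10^-5 M
pOH = −log(9.80 × 10^-5) = 4.01; pH = 14.00 − 4.01 = 9.99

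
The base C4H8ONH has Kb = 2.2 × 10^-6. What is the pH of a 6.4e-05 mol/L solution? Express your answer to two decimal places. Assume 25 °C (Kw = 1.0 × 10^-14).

pH = 9.03

C4H8ONH + H2O ⇌ C4H8ONH2+ + OH-
Let x = [OH-] at equilibrium. Kb = x²/(6.4e-05 − x).
The 5% rule fails; solving x² + Kb·x − Kb·C₀ = 0 exactly:
x = (−Kb + √(Kb² + 4·Kb·C₀))/2 = 1.08 × 10^-5 M
pOH = −log(1.08 × 10^-5) = 4.97; pH = 14.00 − 4.97 = 9.03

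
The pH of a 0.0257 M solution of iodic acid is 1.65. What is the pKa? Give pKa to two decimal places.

[H+] = 10^(-1.65) = 2.24 × 10^-2 M
At equilibrium [HA] = 0.0257 − 2.24 × 10^-2 = 3.30 × 10^-3 M
Ka = [H+][A-]/[HA] = (2.24 × 10^-2)² / 3.30 × 10^-3 = 1.52 × 10^-1
pKa = -log(1.52 × 10^-1) = 0.82

pKa = 0.82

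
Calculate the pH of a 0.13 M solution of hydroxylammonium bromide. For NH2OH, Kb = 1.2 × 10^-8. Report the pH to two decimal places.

NH3OH+ is the conjugate acid of the weak base NH2OH.
Ka = Kw/Kb = 1.0×10^-14 / 1.2 × 10^-8 = 8.33 × 10^-7
Ka = [H+]²/(0.13 − [H+]) = 8.33 × 10^-7
Assume [H+] ≪ 0.13: [H+] ≈ √(8.33 × 10^-7 × 0.13) = 3.29 × 10^-4 M
pH = −log[H+] = −log(3.29 × 10^-4) = 3.48

pH = 3.48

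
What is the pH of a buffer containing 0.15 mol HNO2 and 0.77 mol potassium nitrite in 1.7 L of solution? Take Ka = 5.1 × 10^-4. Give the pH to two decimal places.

pH = 4.00

pKa = −log(5.1 × 10^-4) = 3.292
Henderson–Hasselbalch: pH = pKa + log([NO2-]/[HNO2]) = 3.292 + log(0.77/0.15)
pH = 3.292 + (+0.710) = 4.00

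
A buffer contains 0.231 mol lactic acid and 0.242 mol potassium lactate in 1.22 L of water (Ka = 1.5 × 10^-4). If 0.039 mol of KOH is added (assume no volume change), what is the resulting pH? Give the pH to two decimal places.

pH = 3.99

After neutralization: n(CH3CH(OH)COOH) = 0.192 mol, n(CH3CH(OH)COO-) = 0.281 mol.
pKa = −log(1.5 × 10^-4) = 3.824
Henderson–Hasselbalch with mole ratio 0.281/0.192: pH = 3.824 + (+0.165)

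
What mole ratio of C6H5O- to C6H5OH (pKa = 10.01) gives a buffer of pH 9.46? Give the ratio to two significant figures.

pH = pKa + log(r) ⇒ log(r) = 9.46 − 10.01 = -0.55
r = [C6H5O-]/[C6H5OH] = 10^(-0.55) = 0.282

ratio = 0.28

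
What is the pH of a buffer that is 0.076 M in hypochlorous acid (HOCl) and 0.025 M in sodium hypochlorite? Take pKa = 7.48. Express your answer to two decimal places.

pH = 7.00

pH = pKa + log([A⁻]/[HA]) = 7.48 + log(0.025/0.076)
pH = 7.48 + (-0.483) = 7.00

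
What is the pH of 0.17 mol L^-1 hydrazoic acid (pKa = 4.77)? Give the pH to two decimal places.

HN3 ⇌ N3- + H+
Ka = 10^(−4.77) = 1.70 × 10^-5
Ka = [H+]²/(0.17 − [H+]) = 1.70 × 10^-5
Neglecting [H+] in the denominator: [H+] = √(1.70 × 10^-5 × 0.17) = 1.70 × 10^-3 M
pH = −log(1.70 × 10^-3) = 2.77

pH = 2.77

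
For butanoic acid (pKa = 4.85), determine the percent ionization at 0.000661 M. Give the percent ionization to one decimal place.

CH3(CH2)2COOH ⇌ CH3(CH2)2COO- + H+; let x = [H+] at equilibrium.
Ka = 10^(−4.85) = 1.41 × 10^-5
Ka = x²/(C₀ − x); solving the quadratic gives x = 8.97 × 10^-5 M.
Fraction ionized = 8.97 × 10^-5 / 0.000661 = 0.1357 → 13.6%

13.6%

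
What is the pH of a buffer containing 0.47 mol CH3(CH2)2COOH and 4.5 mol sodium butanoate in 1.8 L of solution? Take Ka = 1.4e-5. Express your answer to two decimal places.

pKa = −log(1.4 × 10^-5) = 4.854
Using pH = pKa + log([base]/[acid]) with [base]/[acid] = 4.5/0.47:
pH = 4.854 + (+0.981) = 5.83

pH = 5.83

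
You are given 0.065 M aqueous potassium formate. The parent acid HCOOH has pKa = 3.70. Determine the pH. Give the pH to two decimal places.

pH = 8.26

HCOO- is the conjugate base of the weak acid HCOOH.
Ka = 10^(−3.70) = 2.00 × 10^-4
Kb = Kw/Ka = 1.0×10^-14 / 2.00 × 10^-4 = 5.00 × 10^-11
Let x = [OH-] at equilibrium. Kb = x²/(0.065 − x).
Since Kb ≪ C₀, x ≈ √(Kb·C₀) = 1.80 × 10^-6 M.
(x/C₀ = 0.0028% < 5%, so the approximation holds.)
pOH = 5.74, so pH = 14.00 − pOH = 8.26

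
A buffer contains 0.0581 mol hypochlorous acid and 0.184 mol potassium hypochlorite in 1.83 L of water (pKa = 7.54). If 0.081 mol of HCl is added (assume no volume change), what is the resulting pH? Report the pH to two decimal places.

Added H+ converts OCl- to HOCl: HOCl → 0.139 mol, OCl- → 0.103 mol.
pH = pKa + log([A⁻]/[HA]) = 7.54 + log(0.103/0.139) = 7.54 -0.130

pH = 7.41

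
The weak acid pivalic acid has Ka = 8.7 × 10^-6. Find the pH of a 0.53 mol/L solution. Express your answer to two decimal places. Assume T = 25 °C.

pH = 2.67

(CH3)3CCOOH ⇌ (CH3)3CCOO- + H+
Ka = [H+]²/(0.53 − [H+]) = 8.7 × 10^-6
Neglecting [H+] in the denominator: [H+] = √(8.7 × 10^-6 × 0.53) = 2.15 × 10^-3 M
([H+]/C₀ = 0.41% < 5%, so the approximation holds.)
pH = −log[H+] = −log(2.15 × 10^-3) = 2.67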